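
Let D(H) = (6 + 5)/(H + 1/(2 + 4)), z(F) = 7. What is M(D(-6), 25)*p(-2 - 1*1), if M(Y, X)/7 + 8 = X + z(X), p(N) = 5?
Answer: 840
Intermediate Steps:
D(H) = 11/(⅙ + H) (D(H) = 11/(H + 1/6) = 11/(H + ⅙) = 11/(⅙ + H))
M(Y, X) = -7 + 7*X (M(Y, X) = -56 + 7*(X + 7) = -56 + 7*(7 + X) = -56 + (49 + 7*X) = -7 + 7*X)
M(D(-6), 25)*p(-2 - 1*1) = (-7 + 7*25)*5 = (-7 + 175)*5 = 168*5 = 840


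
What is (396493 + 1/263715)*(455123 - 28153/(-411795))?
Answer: 19596579566148244991248/108596518425 ≈ 1.8045e+11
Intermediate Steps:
(396493 + 1/263715)*(455123 - 28153/(-411795)) = (396493 + 1/263715)*(455123 - 28153*(-1/411795)) = 104561151496*(455123 + 28153/411795)/263715 = (104561151496/263715)*(187417403938/411795) = 19596579566148244991248/108596518425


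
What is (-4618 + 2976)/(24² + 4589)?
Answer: -1642/5165 ≈ -0.31791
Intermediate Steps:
(-4618 + 2976)/(24² + 4589) = -1642/(576 + 4589) = -1642/5165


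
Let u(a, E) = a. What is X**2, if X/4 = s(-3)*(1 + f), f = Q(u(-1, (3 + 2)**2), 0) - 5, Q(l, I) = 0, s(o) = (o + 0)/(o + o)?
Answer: 64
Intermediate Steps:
s(o) = 1/2 (s(o) = o/((2*o)) = o*(1/(2*o)) = 1/2)
f = -5 (f = 0 - 5 = -5)
X = -8 (X = 4*((1 - 5)/2) = 4*((1/2)*(-4)) = 4*(-2) = -8)
X**2 = (-8)**2 = 64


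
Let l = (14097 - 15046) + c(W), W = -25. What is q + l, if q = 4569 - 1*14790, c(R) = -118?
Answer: -11288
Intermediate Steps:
l = -1067 (l = (14097 - 15046) - 118 = -949 - 118 = -1067)
q = -10221 (q = 4569 - 14790 = -10221)
q + l = -10221 - 1067 = -11288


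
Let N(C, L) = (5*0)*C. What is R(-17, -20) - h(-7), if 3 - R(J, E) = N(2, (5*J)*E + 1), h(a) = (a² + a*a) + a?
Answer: -88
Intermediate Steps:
h(a) = a + 2*a² (h(a) = (a² + a²) + a = 2*a² + a = a + 2*a²)
N(C, L) = 0 (N(C, L) = 0*C = 0)
R(J, E) = 3 (R(J, E) = 3 - 1*0 = 3 + 0 = 3)
R(-17, -20) - h(-7) = 3 - (-7)*(1 + 2*(-7)) = 3 - (-7)*(1 - 14) = 3 - (-7)*(-13) = 3 - 1*91 = 3 - 91 = -88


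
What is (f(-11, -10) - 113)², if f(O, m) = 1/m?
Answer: 1279161/100 ≈ 12792.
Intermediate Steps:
(f(-11, -10) - 113)² = (1/(-10) - 113)² = (-⅒ - 113)² = (-1131/10)² = 1279161/100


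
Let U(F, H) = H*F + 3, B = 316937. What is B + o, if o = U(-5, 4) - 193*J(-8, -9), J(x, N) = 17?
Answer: 313639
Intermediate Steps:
U(F, H) = 3 + F*H (U(F, H) = F*H + 3 = 3 + F*H)
o = -3298 (o = (3 - 5*4) - 193*17 = (3 - 20) - 3281 = -17 - 3281 = -3298)
B + o = 316937 - 3298 = 313639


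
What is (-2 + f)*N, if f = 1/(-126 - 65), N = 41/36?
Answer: -15703/6876 ≈ -2.2837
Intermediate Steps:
N = 41/36 (N = 41*(1/36) = 41/36 ≈ 1.1389)
f = -1/191 (f = 1/(-191) = -1/191 ≈ -0.0052356)
(-2 + f)*N = (-2 - 1/191)*(41/36) = -383/191*41/36 = -15703/6876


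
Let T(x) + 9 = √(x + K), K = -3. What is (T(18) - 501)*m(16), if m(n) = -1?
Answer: 510 - √15 ≈ 506.13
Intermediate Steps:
T(x) = -9 + √(-3 + x) (T(x) = -9 + √(x - 3) = -9 + √(-3 + x))
(T(18) - 501)*m(16) = ((-9 + √(-3 + 18)) - 501)*(-1) = ((-9 + √15) - 501)*(-1) = (-510 + √15)*(-1) = 510 - √15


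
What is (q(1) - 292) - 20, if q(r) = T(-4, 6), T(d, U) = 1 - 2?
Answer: -313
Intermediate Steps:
T(d, U) = -1
q(r) = -1
(q(1) - 292) - 20 = (-1 - 292) - 20 = -293 - 20 = -313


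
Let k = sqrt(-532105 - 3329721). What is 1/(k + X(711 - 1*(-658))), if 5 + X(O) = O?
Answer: 682/2861161 - I*sqrt(3861826)/5722322 ≈ 0.00023836 - 0.00034342*I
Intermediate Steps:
k = I*sqrt(3861826) (k = sqrt(-3861826) = I*sqrt(3861826) ≈ 1965.2*I)
X(O) = -5 + O
1/(k + X(711 - 1*(-658))) = 1/(I*sqrt(3861826) + (-5 + (711 - 1*(-658)))) = 1/(I*sqrt(3861826) + (-5 + (711 + 658))) = 1/(I*sqrt(3861826) + (-5 + 1369)) = 1/(I*sqrt(3861826) + 1364) = 1/(1364 + I*sqrt(3861826))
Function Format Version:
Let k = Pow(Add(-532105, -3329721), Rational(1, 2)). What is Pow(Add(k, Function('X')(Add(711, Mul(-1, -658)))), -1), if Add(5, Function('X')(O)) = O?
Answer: Add(Rational(682, 2861161), Mul(Rational(-1, 5722322), I, Pow(3861826, Rational(1, 2)))) ≈ Add(0.00023836, Mul(-0.00034342, I))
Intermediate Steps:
k = Mul(I, Pow(3861826, Rational(1, 2))) (k = Pow(-3861826, Rational(1, 2)) = Mul(I, Pow(3861826, Rational(1, 2))) ≈ Mul(1965.2, I))
Function('X')(O) = Add(-5, O)
Pow(Add(k, Function('X')(Add(711, Mul(-1, -658)))), -1) = Pow(Add(Mul(I, Pow(3861826, Rational(1, 2))), Add(-5, Add(711, Mul(-1, -658)))), -1) = Pow(Add(Mul(I, Pow(3861826, Rational(1, 2))), Add(-5, Add(711, 658))), -1) = Pow(Add(Mul(I, Pow(3861826, Rational(1, 2))), Add(-5, 1369)), -1) = Pow(Add(Mul(I, Pow(3861826, Rational(1, 2))), 1364), -1) = Pow(Add(1364, Mul(I, Pow(3861826, Rational(1, 2)))), -1)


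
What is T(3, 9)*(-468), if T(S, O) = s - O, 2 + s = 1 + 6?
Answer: 1872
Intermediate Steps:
s = 5 (s = -2 + (1 + 6) = -2 + 7 = 5)
T(S, O) = 5 - O
T(3, 9)*(-468) = (5 - 1*9)*(-468) = (5 - 9)*(-468) = -4*(-468) = 1872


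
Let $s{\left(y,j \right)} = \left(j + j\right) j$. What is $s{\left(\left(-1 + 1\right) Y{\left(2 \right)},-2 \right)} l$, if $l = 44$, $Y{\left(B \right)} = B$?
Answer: $352$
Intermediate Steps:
$s{\left(y,j \right)} = 2 j^{2}$ ($s{\left(y,j \right)} = 2 j j = 2 j^{2}$)
$s{\left(\left(-1 + 1\right) Y{\left(2 \right)},-2 \right)} l = 2 \left(-2\right)^{2} \cdot 44 = 2 \cdot 4 \cdot 44 = 8 \cdot 44 = 352$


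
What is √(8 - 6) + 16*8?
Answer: 128 + √2 ≈ 129.41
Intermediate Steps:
√(8 - 6) + 16*8 = √2 + 128 = 128 + √2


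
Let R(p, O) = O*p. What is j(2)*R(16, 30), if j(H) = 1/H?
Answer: 240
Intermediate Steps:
j(2)*R(16, 30) = (30*16)/2 = (½)*480 = 240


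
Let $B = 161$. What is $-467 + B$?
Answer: $-306$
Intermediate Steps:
$-467 + B = -467 + 161 = -306$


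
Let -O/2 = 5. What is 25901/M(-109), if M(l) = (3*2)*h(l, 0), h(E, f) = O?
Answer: -25901/60 ≈ -431.68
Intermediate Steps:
O = -10 (O = -2*5 = -10)
h(E, f) = -10
M(l) = -60 (M(l) = (3*2)*(-10) = 6*(-10) = -60)
25901/M(-109) = 25901/(-60) = 25901*(-1/60) = -25901/60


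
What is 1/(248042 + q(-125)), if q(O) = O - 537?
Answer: 1/247380 ≈ 4.0424e-6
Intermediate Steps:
q(O) = -537 + O
1/(248042 + q(-125)) = 1/(248042 + (-537 - 125)) = 1/(248042 - 662) = 1/247380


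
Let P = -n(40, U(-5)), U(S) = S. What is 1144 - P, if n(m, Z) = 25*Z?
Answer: 1019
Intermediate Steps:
P = 125 (P = -25*(-5) = -1*(-125) = 125)
1144 - P = 1144 - 1*125 = 1144 - 125 = 1019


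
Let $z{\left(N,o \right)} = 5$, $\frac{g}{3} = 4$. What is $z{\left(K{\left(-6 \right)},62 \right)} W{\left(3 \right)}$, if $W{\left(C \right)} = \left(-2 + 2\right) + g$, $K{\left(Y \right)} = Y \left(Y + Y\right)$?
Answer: $60$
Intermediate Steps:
$g = 12$ ($g = 3 \cdot 4 = 12$)
$K{\left(Y \right)} = 2 Y^{2}$ ($K{\left(Y \right)} = Y 2 Y = 2 Y^{2}$)
$W{\left(C \right)} = 12$ ($W{\left(C \right)} = \left(-2 + 2\right) + 12 = 0 + 12 = 12$)
$z{\left(K{\left(-6 \right)},62 \right)} W{\left(3 \right)} = 5 \cdot 12 = 60$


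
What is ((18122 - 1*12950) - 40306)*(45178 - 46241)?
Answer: 37347442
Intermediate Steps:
((18122 - 1*12950) - 40306)*(45178 - 46241) = ((18122 - 12950) - 40306)*(-1063) = (5172 - 40306)*(-1063) = -35134*(-1063) = 37347442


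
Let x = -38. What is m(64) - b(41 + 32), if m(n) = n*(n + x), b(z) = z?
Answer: 1591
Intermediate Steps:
m(n) = n*(-38 + n) (m(n) = n*(n - 38) = n*(-38 + n))
m(64) - b(41 + 32) = 64*(-38 + 64) - (41 + 32) = 64*26 - 1*73 = 1664 - 73 = 1591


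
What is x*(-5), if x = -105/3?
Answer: 175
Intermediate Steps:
x = -35 (x = -105*⅓ = -35)
x*(-5) = -35*(-5) = 175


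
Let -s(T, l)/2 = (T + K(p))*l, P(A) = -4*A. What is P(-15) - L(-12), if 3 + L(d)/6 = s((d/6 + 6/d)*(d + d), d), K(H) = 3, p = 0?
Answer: -8994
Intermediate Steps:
s(T, l) = -2*l*(3 + T) (s(T, l) = -2*(T + 3)*l = -2*(3 + T)*l = -2*l*(3 + T))
L(d) = -18 - 12*d*(3 + 2*d*(6/d + d/6)) (L(d) = -18 + 6*(-2*d*(3 + (d/6 + 6/d)*(d + d))) = -18 + 6*(-2*d*(3 + (d*(⅙) + 6/d)*(2*d))) = -18 + 6*(-2*d*(3 + (d/6 + 6/d)*(2*d))) = -18 + 6*(-2*d*(3 + (6/d + d/6)*(2*d))) = -18 + 6*(-2*d*(3 + 2*d*(6/d + d/6))) = -18 - 12*d*(3 + 2*d*(6/d + d/6)))
P(-15) - L(-12) = -4*(-15) - (-18 - 180*(-12) - 4*(-12)³) = 60 - (-18 + 2160 - 4*(-1728)) = 60 - (-18 + 2160 + 6912) = 60 - 1*9054 = 60 - 9054 = -8994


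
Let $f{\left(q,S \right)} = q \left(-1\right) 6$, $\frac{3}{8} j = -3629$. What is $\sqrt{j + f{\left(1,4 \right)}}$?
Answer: $\frac{5 i \sqrt{3486}}{3} \approx 98.404 i$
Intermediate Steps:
$j = - \frac{29032}{3}$ ($j = \frac{8}{3} \left(-3629\right) = - \frac{29032}{3} \approx -9677.3$)
$f{\left(q,S \right)} = - 6 q$ ($f{\left(q,S \right)} = - q 6 = - 6 q$)
$\sqrt{j + f{\left(1,4 \right)}} = \sqrt{- \frac{29032}{3} - 6} = \sqrt{- \frac{29050}{3}} = \frac{5 i \sqrt{3486}}{3}$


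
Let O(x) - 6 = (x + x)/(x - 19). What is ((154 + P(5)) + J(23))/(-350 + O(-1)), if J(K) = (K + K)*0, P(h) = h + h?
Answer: -1640/3439 ≈ -0.47688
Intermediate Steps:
P(h) = 2*h
J(K) = 0 (J(K) = (2*K)*0 = 0)
O(x) = 6 + 2*x/(-19 + x) (O(x) = 6 + (x + x)/(x - 19) = 6 + (2*x)/(-19 + x) = 6 + 2*x/(-19 + x))
((154 + P(5)) + J(23))/(-350 + O(-1)) = ((154 + 2*5) + 0)/(-350 + 2*(-57 + 4*(-1))/(-19 - 1)) = ((154 + 10) + 0)/(-350 + 2*(-57 - 4)/(-20)) = (164 + 0)/(-350 + 2*(-1/20)*(-61)) = 164/(-350 + 61/10) = 164/(-3439/10) = 164*(-10/3439) = -1640/3439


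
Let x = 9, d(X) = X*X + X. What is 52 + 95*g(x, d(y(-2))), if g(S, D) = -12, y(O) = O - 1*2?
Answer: -1088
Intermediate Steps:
y(O) = -2 + O (y(O) = O - 2 = -2 + O)
d(X) = X + X² (d(X) = X² + X = X + X²)
52 + 95*g(x, d(y(-2))) = 52 + 95*(-12) = 52 - 1140 = -1088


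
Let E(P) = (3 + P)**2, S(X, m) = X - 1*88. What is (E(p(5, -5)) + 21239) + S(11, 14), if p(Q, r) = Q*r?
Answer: 21646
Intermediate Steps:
S(X, m) = -88 + X (S(X, m) = X - 88 = -88 + X)
(E(p(5, -5)) + 21239) + S(11, 14) = ((3 + 5*(-5))**2 + 21239) + (-88 + 11) = ((3 - 25)**2 + 21239) - 77 = ((-22)**2 + 21239) - 77 = (484 + 21239) - 77 = 21723 - 77 = 21646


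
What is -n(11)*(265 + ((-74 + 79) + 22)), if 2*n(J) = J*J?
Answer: -17666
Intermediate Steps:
n(J) = J**2/2 (n(J) = (J*J)/2 = J**2/2)
-n(11)*(265 + ((-74 + 79) + 22)) = -(1/2)*11**2*(265 + ((-74 + 79) + 22)) = -(1/2)*121*(265 + (5 + 22)) = -121*(265 + 27)/2 = -121*292/2 = -1*17666 = -17666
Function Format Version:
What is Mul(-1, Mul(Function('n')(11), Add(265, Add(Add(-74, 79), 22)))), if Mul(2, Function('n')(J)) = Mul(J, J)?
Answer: -17666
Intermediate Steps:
Function('n')(J) = Mul(Rational(1, 2), Pow(J, 2)) (Function('n')(J) = Mul(Rational(1, 2), Mul(J, J)) = Mul(Rational(1, 2), Pow(J, 2)))
Mul(-1, Mul(Function('n')(11), Add(265, Add(Add(-74, 79), 22)))) = Mul(-1, Mul(Mul(Rational(1, 2), Pow(11, 2)), Add(265, Add(Add(-74, 79), 22)))) = Mul(-1, Mul(Mul(Rational(1, 2), 121), Add(265, Add(5, 22)))) = Mul(-1, Mul(Rational(121, 2), Add(265, 27))) = Mul(-1, Mul(Rational(121, 2), 292)) = Mul(-1, 17666) = -17666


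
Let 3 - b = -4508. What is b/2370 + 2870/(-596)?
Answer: -514168/176565 ≈ -2.9121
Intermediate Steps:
b = 4511 (b = 3 - 1*(-4508) = 3 + 4508 = 4511)
b/2370 + 2870/(-596) = 4511/2370 + 2870/(-596) = 4511*(1/2370) + 2870*(-1/596) = 4511/2370 - 1435/298 = -514168/176565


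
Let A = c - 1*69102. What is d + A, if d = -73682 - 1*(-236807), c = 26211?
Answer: 120234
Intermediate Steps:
d = 163125 (d = -73682 + 236807 = 163125)
A = -42891 (A = 26211 - 1*69102 = 26211 - 69102 = -42891)
d + A = 163125 - 42891 = 120234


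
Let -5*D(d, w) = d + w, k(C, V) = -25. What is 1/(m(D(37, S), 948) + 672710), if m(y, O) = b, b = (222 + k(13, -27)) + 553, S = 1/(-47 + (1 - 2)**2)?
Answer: 1/673460 ≈ 1.4849e-6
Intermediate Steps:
S = -1/46 (S = 1/(-47 + (-1)**2) = 1/(-47 + 1) = 1/(-46) = -1/46 ≈ -0.021739)
b = 750 (b = (222 - 25) + 553 = 197 + 553 = 750)
D(d, w) = -d/5 - w/5 (D(d, w) = -(d + w)/5 = -d/5 - w/5)
m(y, O) = 750
1/(m(D(37, S), 948) + 672710) = 1/(750 + 672710) = 1/673460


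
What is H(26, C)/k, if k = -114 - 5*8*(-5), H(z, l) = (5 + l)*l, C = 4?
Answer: 18/43 ≈ 0.41860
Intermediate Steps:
H(z, l) = l*(5 + l)
k = 86 (k = -114 - 40*(-5) = -114 - 1*(-200) = -114 + 200 = 86)
H(26, C)/k = (4*(5 + 4))/86 = (4*9)*(1/86) = 36*(1/86) = 18/43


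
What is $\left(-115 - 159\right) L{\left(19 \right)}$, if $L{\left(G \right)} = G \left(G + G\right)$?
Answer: $-197828$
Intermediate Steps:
$L{\left(G \right)} = 2 G^{2}$ ($L{\left(G \right)} = G 2 G = 2 G^{2}$)
$\left(-115 - 159\right) L{\left(19 \right)} = \left(-115 - 159\right) 2 \cdot 19^{2} = - 274 \cdot 2 \cdot 361 = \left(-274\right) 722 = -197828$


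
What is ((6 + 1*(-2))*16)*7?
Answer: 448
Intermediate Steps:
((6 + 1*(-2))*16)*7 = ((6 - 2)*16)*7 = (4*16)*7 = 64*7 = 448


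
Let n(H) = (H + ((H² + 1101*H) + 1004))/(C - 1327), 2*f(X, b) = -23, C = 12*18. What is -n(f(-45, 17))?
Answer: -46147/4444 ≈ -10.384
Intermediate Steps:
C = 216
f(X, b) = -23/2 (f(X, b) = (½)*(-23) = -23/2)
n(H) = -1004/1111 - 1102*H/1111 - H²/1111 (n(H) = (H + ((H² + 1101*H) + 1004))/(216 - 1327) = (H + (1004 + H² + 1101*H))/(-1111) = (1004 + H² + 1102*H)*(-1/1111) = -1004/1111 - 1102*H/1111 - H²/1111)
-n(f(-45, 17)) = -(-1004/1111 - 1102/1111*(-23/2) - (-23/2)²/1111) = -(-1004/1111 + 12673/1111 - 1/1111*529/4) = -(-1004/1111 + 12673/1111 - 529/4444) = -1*46147/4444 = -46147/4444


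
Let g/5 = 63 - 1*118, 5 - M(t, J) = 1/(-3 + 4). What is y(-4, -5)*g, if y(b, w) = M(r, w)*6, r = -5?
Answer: -6600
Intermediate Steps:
M(t, J) = 4 (M(t, J) = 5 - 1/(-3 + 4) = 5 - 1/1 = 5 - 1*1 = 5 - 1 = 4)
g = -275 (g = 5*(63 - 1*118) = 5*(63 - 118) = 5*(-55) = -275)
y(b, w) = 24 (y(b, w) = 4*6 = 24)
y(-4, -5)*g = 24*(-275) = -6600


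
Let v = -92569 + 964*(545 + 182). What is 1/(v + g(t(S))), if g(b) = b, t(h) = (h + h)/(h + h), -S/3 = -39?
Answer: 1/608260 ≈ 1.6440e-6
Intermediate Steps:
S = 117 (S = -3*(-39) = 117)
t(h) = 1 (t(h) = (2*h)/((2*h)) = (2*h)*(1/(2*h)) = 1)
v = 608259 (v = -92569 + 964*727 = -92569 + 700828 = 608259)
1/(v + g(t(S))) = 1/(608259 + 1) = 1/608260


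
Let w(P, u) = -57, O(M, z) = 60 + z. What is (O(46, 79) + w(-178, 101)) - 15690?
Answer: -15608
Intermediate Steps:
(O(46, 79) + w(-178, 101)) - 15690 = ((60 + 79) - 57) - 15690 = (139 - 57) - 15690 = 82 - 15690 = -15608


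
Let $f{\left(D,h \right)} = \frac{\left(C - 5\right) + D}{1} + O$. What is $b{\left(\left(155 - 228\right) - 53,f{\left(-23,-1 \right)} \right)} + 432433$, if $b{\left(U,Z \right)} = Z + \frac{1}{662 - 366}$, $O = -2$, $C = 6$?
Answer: $\frac{127993065}{296} \approx 4.3241 \cdot 10^{5}$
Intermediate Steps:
$f{\left(D,h \right)} = -1 + D$ ($f{\left(D,h \right)} = \frac{\left(6 - 5\right) + D}{1} - 2 = \left(1 + D\right) 1 - 2 = \left(1 + D\right) - 2 = -1 + D$)
$b{\left(U,Z \right)} = \frac{1}{296} + Z$ ($b{\left(U,Z \right)} = Z + \frac{1}{296} = \frac{1}{296} + Z$)
$b{\left(\left(155 - 228\right) - 53,f{\left(-23,-1 \right)} \right)} + 432433 = \left(\frac{1}{296} - 24\right) + 432433 = - \frac{7103}{296} + 432433 = \frac{127993065}{296}$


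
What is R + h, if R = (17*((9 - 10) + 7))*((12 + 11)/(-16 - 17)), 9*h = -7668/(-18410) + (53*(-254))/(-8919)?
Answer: -576076297294/8127840105 ≈ -70.877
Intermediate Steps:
h = 158113156/738894555 (h = (-7668/(-18410) + (53*(-254))/(-8919))/9 = (-7668*(-1/18410) - 13462*(-1/8919))/9 = (3834/9205 + 13462/8919)/9 = (⅑)*(158113156/82099395) = 158113156/738894555 ≈ 0.21399)
R = -782/11 (R = (17*(-1 + 7))*(23/(-33)) = (17*6)*(23*(-1/33)) = 102*(-23/33) = -782/11 ≈ -71.091)
R + h = -782/11 + 158113156/738894555 = -576076297294/8127840105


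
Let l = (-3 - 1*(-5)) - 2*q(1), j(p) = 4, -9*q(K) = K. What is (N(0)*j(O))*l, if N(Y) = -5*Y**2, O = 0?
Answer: 0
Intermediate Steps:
q(K) = -K/9
l = 20/9 (l = (-3 - 1*(-5)) - (-2)/9 = (-3 + 5) - 2*(-1/9) = 2 + 2/9 = 20/9 ≈ 2.2222)
(N(0)*j(O))*l = (-5*0**2*4)*(20/9) = (-5*0*4)*(20/9) = (0*4)*(20/9) = 0*(20/9) = 0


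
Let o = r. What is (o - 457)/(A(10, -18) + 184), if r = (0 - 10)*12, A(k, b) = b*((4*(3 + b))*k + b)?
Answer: -577/11308 ≈ -0.051026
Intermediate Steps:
A(k, b) = b*(b + k*(12 + 4*b)) (A(k, b) = b*((12 + 4*b)*k + b) = b*(k*(12 + 4*b) + b) = b*(b + k*(12 + 4*b)))
r = -120 (r = -10*12 = -120)
o = -120
(o - 457)/(A(10, -18) + 184) = (-120 - 457)/(-18*(-18 + 12*10 + 4*(-18)*10) + 184) = -577/(-18*(-18 + 120 - 720) + 184) = -577/(-18*(-618) + 184) = -577/(11124 + 184) = -577/11308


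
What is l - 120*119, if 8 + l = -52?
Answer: -14340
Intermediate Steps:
l = -60 (l = -8 - 52 = -60)
l - 120*119 = -60 - 120*119 = -60 - 14280 = -14340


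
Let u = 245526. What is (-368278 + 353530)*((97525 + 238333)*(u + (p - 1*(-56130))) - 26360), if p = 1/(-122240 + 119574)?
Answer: -1991731675541552100/1333 ≈ -1.4942e+15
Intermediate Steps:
p = -1/2666 (p = 1/(-2666) = -1/2666 ≈ -0.00037509)
(-368278 + 353530)*((97525 + 238333)*(u + (p - 1*(-56130))) - 26360) = (-368278 + 353530)*((97525 + 238333)*(245526 + (-1/2666 - 1*(-56130))) - 26360) = -14748*(335858*(245526 + (-1/2666 + 56130)) - 26360) = -14748*(335858*(245526 + 149642579/2666) - 26360) = -14748*(335858*(804214895/2666) - 26360) = -14748*(135051003102455/1333 - 26360) = -14748*135050967964575/1333 = -1991731675541552100/1333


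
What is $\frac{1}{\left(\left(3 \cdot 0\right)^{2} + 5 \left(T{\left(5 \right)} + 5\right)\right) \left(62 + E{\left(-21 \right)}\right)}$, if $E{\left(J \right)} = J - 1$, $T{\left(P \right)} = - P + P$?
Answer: $\frac{1}{1000} \approx 0.001$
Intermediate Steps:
$T{\left(P \right)} = 0$
$E{\left(J \right)} = -1 + J$ ($E{\left(J \right)} = J - 1 = -1 + J$)
$\frac{1}{\left(\left(3 \cdot 0\right)^{2} + 5 \left(T{\left(5 \right)} + 5\right)\right) \left(62 + E{\left(-21 \right)}\right)} = \frac{1}{\left(\left(3 \cdot 0\right)^{2} + 5 \left(0 + 5\right)\right) \left(62 - 22\right)} = \frac{1}{\left(0^{2} + 5 \cdot 5\right) \left(62 - 22\right)} = \frac{1}{\left(0 + 25\right) 40} = \frac{1}{25 \cdot 40} = \frac{1}{1000}$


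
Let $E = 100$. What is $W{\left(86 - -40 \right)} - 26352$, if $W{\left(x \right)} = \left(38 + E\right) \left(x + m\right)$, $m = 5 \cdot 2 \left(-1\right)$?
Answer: $-10344$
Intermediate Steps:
$m = -10$ ($m = 10 \left(-1\right) = -10$)
$W{\left(x \right)} = -1380 + 138 x$ ($W{\left(x \right)} = \left(38 + 100\right) \left(x - 10\right) = 138 \left(-10 + x\right) = -1380 + 138 x$)
$W{\left(86 - -40 \right)} - 26352 = \left(-1380 + 138 \left(86 - -40\right)\right) - 26352 = \left(-1380 + 138 \left(86 + 40\right)\right) - 26352 = \left(-1380 + 138 \cdot 126\right) - 26352 = \left(-1380 + 17388\right) - 26352 = 16008 - 26352 = -10344$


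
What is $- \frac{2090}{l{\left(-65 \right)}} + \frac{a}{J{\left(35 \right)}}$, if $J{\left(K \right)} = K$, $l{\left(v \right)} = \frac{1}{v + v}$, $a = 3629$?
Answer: $\frac{9513129}{35} \approx 2.718 \cdot 10^{5}$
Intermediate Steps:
$l{\left(v \right)} = \frac{1}{2 v}$
$- \frac{2090}{l{\left(-65 \right)}} + \frac{a}{J{\left(35 \right)}} = - \frac{2090}{\frac{1}{2} \frac{1}{-65}} + \frac{3629}{35} = - \frac{2090}{\frac{1}{2} \left(- \frac{1}{65}\right)} + 3629 \cdot \frac{1}{35} = - \frac{2090}{- \frac{1}{130}} + \frac{3629}{35} = \left(-2090\right) \left(-130\right) + \frac{3629}{35} = 271700 + \frac{3629}{35} = \frac{9513129}{35}$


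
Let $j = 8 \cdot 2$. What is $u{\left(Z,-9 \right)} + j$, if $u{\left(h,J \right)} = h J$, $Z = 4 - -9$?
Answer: $-101$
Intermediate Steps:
$j = 16$
$Z = 13$ ($Z = 4 + 9 = 13$)
$u{\left(h,J \right)} = J h$
$u{\left(Z,-9 \right)} + j = \left(-9\right) 13 + 16 = -117 + 16 = -101$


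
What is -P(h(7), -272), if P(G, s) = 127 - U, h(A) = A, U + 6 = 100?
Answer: -33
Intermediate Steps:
U = 94 (U = -6 + 100 = 94)
P(G, s) = 33 (P(G, s) = 127 - 1*94 = 127 - 94 = 33)
-P(h(7), -272) = -1*33 = -33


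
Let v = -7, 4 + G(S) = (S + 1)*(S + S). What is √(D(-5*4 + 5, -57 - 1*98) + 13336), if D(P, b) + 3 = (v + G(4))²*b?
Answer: I*√117022 ≈ 342.08*I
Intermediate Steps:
G(S) = -4 + 2*S*(1 + S) (G(S) = -4 + (S + 1)*(S + S) = -4 + (1 + S)*(2*S) = -4 + 2*S*(1 + S))
D(P, b) = -3 + 841*b (D(P, b) = -3 + (-7 + (-4 + 2*4 + 2*4²))²*b = -3 + (-7 + (-4 + 8 + 2*16))²*b = -3 + (-7 + (-4 + 8 + 32))²*b = -3 + (-7 + 36)²*b = -3 + 29²*b = -3 + 841*b)
√(D(-5*4 + 5, -57 - 1*98) + 13336) = √((-3 + 841*(-57 - 1*98)) + 13336) = √((-3 + 841*(-57 - 98)) + 13336) = √((-3 + 841*(-155)) + 13336) = √((-3 - 130355) + 13336) = √(-130358 + 13336) = √(-117022) = I*√117022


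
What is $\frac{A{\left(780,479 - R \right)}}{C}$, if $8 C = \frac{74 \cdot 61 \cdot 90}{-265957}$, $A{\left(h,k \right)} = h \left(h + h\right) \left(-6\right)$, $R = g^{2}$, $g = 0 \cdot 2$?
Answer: $\frac{86297727360}{2257} \approx 3.8236 \cdot 10^{7}$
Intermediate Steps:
$g = 0$
$R = 0$ ($R = 0^{2} = 0$)
$A{\left(h,k \right)} = - 12 h^{2}$ ($A{\left(h,k \right)} = h 2 h \left(-6\right) = 2 h^{2} \left(-6\right) = - 12 h^{2}$)
$C = - \frac{101565}{531914}$ ($C = \frac{74 \cdot 61 \cdot 90 \frac{1}{-265957}}{8} = \frac{4514 \cdot 90 \left(- \frac{1}{265957}\right)}{8} = \frac{406260 \left(- \frac{1}{265957}\right)}{8} = \frac{1}{8} \left(- \frac{406260}{265957}\right) = - \frac{101565}{531914} \approx -0.19094$)
$\frac{A{\left(780,479 - R \right)}}{C} = \frac{\left(-12\right) 780^{2}}{- \frac{101565}{531914}} = \left(-12\right) 608400 \left(- \frac{531914}{101565}\right) = \left(-7300800\right) \left(- \frac{531914}{101565}\right) = \frac{86297727360}{2257}$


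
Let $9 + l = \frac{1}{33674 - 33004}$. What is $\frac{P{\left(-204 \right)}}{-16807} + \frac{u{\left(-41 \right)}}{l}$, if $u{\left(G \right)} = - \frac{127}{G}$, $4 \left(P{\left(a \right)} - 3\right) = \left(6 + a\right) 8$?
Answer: $- \frac{1332962353}{4154505523} \approx -0.32085$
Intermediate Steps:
$P{\left(a \right)} = 15 + 2 a$ ($P{\left(a \right)} = 3 + \frac{\left(6 + a\right) 8}{4} = 3 + \frac{48 + 8 a}{4} = 3 + \left(12 + 2 a\right) = 15 + 2 a$)
$l = - \frac{6029}{670}$ ($l = -9 + \frac{1}{33674 - 33004} = -9 + \frac{1}{670} = - \frac{6029}{670} \approx -8.9985$)
$\frac{P{\left(-204 \right)}}{-16807} + \frac{u{\left(-41 \right)}}{l} = \frac{15 + 2 \left(-204\right)}{-16807} + \frac{\left(-127\right) \frac{1}{-41}}{- \frac{6029}{670}} = \left(15 - 408\right) \left(- \frac{1}{16807}\right) + \left(-127\right) \left(- \frac{1}{41}\right) \left(- \frac{670}{6029}\right) = \left(-393\right) \left(- \frac{1}{16807}\right) + \frac{127}{41} \left(- \frac{670}{6029}\right) = \frac{393}{16807} - \frac{85090}{247189} = - \frac{1332962353}{4154505523}$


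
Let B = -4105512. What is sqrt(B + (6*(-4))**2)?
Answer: 6*I*sqrt(114026) ≈ 2026.1*I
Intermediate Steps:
sqrt(B + (6*(-4))**2) = sqrt(-4105512 + (6*(-4))**2) = sqrt(-4105512 + (-24)**2) = sqrt(-4105512 + 576) = sqrt(-4104936) = 6*I*sqrt(114026)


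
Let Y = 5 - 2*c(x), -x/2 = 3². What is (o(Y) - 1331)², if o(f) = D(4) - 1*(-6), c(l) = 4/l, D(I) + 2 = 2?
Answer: 1755625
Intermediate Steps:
D(I) = 0 (D(I) = -2 + 2 = 0)
x = -18 (x = -2*3² = -2*9 = -18)
Y = 49/9 (Y = 5 - 8/(-18) = 5 - 8*(-1)/18 = 5 - 2*(-2/9) = 5 + 4/9 = 49/9 ≈ 5.4444)
o(f) = 6 (o(f) = 0 - 1*(-6) = 0 + 6 = 6)
(o(Y) - 1331)² = (6 - 1331)² = (-1325)² = 1755625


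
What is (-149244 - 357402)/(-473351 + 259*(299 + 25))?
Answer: 506646/389435 ≈ 1.3010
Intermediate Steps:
(-149244 - 357402)/(-473351 + 259*(299 + 25)) = -506646/(-473351 + 259*324) = -506646/(-473351 + 83916) = -506646/(-389435) = -506646*(-1/389435) = 506646/389435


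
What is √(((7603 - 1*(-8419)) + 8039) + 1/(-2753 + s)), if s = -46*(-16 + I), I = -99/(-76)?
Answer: √886817245755/6071 ≈ 155.12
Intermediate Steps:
I = 99/76 (I = -99*(-1/76) = 99/76 ≈ 1.3026)
s = 25691/38 (s = -46*(-16 + 99/76) = -46*(-1117/76) = 25691/38 ≈ 676.08)
√(((7603 - 1*(-8419)) + 8039) + 1/(-2753 + s)) = √(((7603 - 1*(-8419)) + 8039) + 1/(-2753 + 25691/38)) = √(((7603 + 8419) + 8039) + 1/(-78923/38)) = √((16022 + 8039) - 38/78923) = √(24061 - 38/78923) = √(1898966265/78923) = √886817245755/6071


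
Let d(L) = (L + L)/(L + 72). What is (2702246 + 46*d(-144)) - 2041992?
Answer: 660438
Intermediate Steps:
d(L) = 2*L/(72 + L) (d(L) = (2*L)/(72 + L) = 2*L/(72 + L))
(2702246 + 46*d(-144)) - 2041992 = (2702246 + 46*(2*(-144)/(72 - 144))) - 2041992 = (2702246 + 46*(2*(-144)/(-72))) - 2041992 = (2702246 + 46*(2*(-144)*(-1/72))) - 2041992 = (2702246 + 46*4) - 2041992 = (2702246 + 184) - 2041992 = 2702430 - 2041992 = 660438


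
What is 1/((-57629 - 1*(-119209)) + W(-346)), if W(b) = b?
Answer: 1/61234 ≈ 1.6331e-5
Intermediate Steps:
1/((-57629 - 1*(-119209)) + W(-346)) = 1/((-57629 - 1*(-119209)) - 346) = 1/((-57629 + 119209) - 346) = 1/(61580 - 346) = 1/61234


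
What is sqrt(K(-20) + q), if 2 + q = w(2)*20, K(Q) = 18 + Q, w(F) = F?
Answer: 6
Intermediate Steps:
q = 38 (q = -2 + 2*20 = -2 + 40 = 38)
sqrt(K(-20) + q) = sqrt((18 - 20) + 38) = sqrt(-2 + 38) = sqrt(36) = 6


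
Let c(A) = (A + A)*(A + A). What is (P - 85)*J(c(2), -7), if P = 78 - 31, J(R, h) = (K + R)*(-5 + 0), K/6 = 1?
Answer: 4180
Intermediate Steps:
K = 6 (K = 6*1 = 6)
c(A) = 4*A² (c(A) = (2*A)*(2*A) = 4*A²)
J(R, h) = -30 - 5*R (J(R, h) = (6 + R)*(-5 + 0) = (6 + R)*(-5) = -30 - 5*R)
P = 47
(P - 85)*J(c(2), -7) = (47 - 85)*(-30 - 20*2²) = -38*(-30 - 20*4) = -38*(-30 - 5*16) = -38*(-30 - 80) = -38*(-110) = 4180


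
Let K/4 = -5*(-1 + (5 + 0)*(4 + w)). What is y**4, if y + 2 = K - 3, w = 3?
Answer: 220172100625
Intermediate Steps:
K = -680 (K = 4*(-5*(-1 + (5 + 0)*(4 + 3))) = 4*(-5*(-1 + 5*7)) = 4*(-5*(-1 + 35)) = 4*(-5*34) = 4*(-170) = -680)
y = -685 (y = -2 + (-680 - 3) = -2 - 683 = -685)
y**4 = (-685)**4 = 220172100625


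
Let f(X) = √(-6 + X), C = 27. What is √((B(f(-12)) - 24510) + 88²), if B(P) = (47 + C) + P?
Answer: √(-16692 + 3*I*√2) ≈ 0.016 + 129.2*I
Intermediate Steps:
B(P) = 74 + P (B(P) = (47 + 27) + P = 74 + P)
√((B(f(-12)) - 24510) + 88²) = √(((74 + √(-6 - 12)) - 24510) + 88²) = √(((74 + √(-18)) - 24510) + 7744) = √(((74 + 3*I*√2) - 24510) + 7744) = √((-24436 + 3*I*√2) + 7744) = √(-16692 + 3*I*√2)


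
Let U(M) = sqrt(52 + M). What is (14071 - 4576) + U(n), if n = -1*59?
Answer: 9495 + I*sqrt(7) ≈ 9495.0 + 2.6458*I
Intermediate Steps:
n = -59
(14071 - 4576) + U(n) = (14071 - 4576) + sqrt(52 - 59) = 9495 + sqrt(-7) = 9495 + I*sqrt(7)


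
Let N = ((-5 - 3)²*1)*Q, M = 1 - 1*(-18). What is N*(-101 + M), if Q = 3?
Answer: -15744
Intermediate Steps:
M = 19 (M = 1 + 18 = 19)
N = 192 (N = ((-5 - 3)²*1)*3 = ((-8)²*1)*3 = (64*1)*3 = 64*3 = 192)
N*(-101 + M) = 192*(-101 + 19) = 192*(-82) = -15744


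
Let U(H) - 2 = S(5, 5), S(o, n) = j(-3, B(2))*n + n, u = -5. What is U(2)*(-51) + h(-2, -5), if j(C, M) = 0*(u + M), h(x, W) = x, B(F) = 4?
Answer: -359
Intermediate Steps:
j(C, M) = 0 (j(C, M) = 0*(-5 + M) = 0)
S(o, n) = n (S(o, n) = 0*n + n = 0 + n = n)
U(H) = 7 (U(H) = 2 + 5 = 7)
U(2)*(-51) + h(-2, -5) = 7*(-51) - 2 = -357 - 2 = -359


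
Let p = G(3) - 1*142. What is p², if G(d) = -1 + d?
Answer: 19600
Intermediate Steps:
p = -140 (p = (-1 + 3) - 1*142 = 2 - 142 = -140)
p² = (-140)² = 19600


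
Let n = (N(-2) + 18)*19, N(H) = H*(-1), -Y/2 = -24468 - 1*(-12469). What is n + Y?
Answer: 24378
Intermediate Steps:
Y = 23998 (Y = -2*(-24468 - 1*(-12469)) = -2*(-24468 + 12469) = -2*(-11999) = 23998)
N(H) = -H
n = 380 (n = (-1*(-2) + 18)*19 = (2 + 18)*19 = 20*19 = 380)
n + Y = 380 + 23998 = 24378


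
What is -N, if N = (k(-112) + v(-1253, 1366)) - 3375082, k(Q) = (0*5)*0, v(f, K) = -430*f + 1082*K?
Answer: 1358280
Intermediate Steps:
k(Q) = 0 (k(Q) = 0*0 = 0)
N = -1358280 (N = (0 + (-430*(-1253) + 1082*1366)) - 3375082 = (0 + (538790 + 1478012)) - 3375082 = (0 + 2016802) - 3375082 = 2016802 - 3375082 = -1358280)
-N = -1*(-1358280) = 1358280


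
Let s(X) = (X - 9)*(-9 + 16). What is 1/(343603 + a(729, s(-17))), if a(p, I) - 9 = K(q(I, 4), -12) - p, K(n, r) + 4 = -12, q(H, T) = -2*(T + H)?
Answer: 1/342867 ≈ 2.9166e-6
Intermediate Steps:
q(H, T) = -2*H - 2*T (q(H, T) = -2*(H + T) = -2*H - 2*T)
K(n, r) = -16 (K(n, r) = -4 - 12 = -16)
s(X) = -63 + 7*X (s(X) = (-9 + X)*7 = -63 + 7*X)
a(p, I) = -7 - p (a(p, I) = 9 + (-16 - p) = -7 - p)
1/(343603 + a(729, s(-17))) = 1/(343603 + (-7 - 1*729)) = 1/(343603 + (-7 - 729)) = 1/(343603 - 736) = 1/342867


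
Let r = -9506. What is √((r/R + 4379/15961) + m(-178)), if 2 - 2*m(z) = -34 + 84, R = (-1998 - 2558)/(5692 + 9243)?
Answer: 5*√1646554690925868966/36359158 ≈ 176.46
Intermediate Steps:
R = -4556/14935 ≈ -0.30506
m(z) = -24 (m(z) = 1 - (-34 + 84)/2 = 1 - ½*50 = 1 - 25 = -24)
√((r/R + 4379/15961) + m(-178)) = √((-9506/(-4556/14935) + 4379/15961) - 24) = √((-9506*(-14935/4556) + 4379*(1/15961)) - 24) = √((70986055/2278 + 4379/15961) - 24) = √(1133018399217/36359158 - 24) = √(1132145779425/36359158) = 5*√1646554690925868966/36359158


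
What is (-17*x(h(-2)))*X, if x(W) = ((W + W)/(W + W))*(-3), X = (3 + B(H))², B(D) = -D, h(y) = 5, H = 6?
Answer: 459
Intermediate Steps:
X = 9 (X = (3 - 1*6)² = (3 - 6)² = (-3)² = 9)
x(W) = -3 (x(W) = ((2*W)/((2*W)))*(-3) = ((2*W)*(1/(2*W)))*(-3) = 1*(-3) = -3)
(-17*x(h(-2)))*X = -17*(-3)*9 = 51*9 = 459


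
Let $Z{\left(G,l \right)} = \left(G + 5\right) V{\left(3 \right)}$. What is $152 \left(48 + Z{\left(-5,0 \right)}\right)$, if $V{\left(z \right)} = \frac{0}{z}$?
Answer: $7296$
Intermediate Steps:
$V{\left(z \right)} = 0$
$Z{\left(G,l \right)} = 0$ ($Z{\left(G,l \right)} = \left(G + 5\right) 0 = \left(5 + G\right) 0 = 0$)
$152 \left(48 + Z{\left(-5,0 \right)}\right) = 152 \left(48 + 0\right) = 152 \cdot 48 = 7296$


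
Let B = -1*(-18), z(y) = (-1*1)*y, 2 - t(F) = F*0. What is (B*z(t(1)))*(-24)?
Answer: 864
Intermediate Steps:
t(F) = 2 (t(F) = 2 - F*0 = 2 - 1*0 = 2 + 0 = 2)
z(y) = -y
B = 18
(B*z(t(1)))*(-24) = (18*(-1*2))*(-24) = (18*(-2))*(-24) = -36*(-24) = 864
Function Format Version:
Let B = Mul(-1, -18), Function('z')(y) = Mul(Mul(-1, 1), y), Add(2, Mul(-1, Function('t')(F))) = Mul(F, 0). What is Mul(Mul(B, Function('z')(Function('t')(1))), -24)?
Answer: 864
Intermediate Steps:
Function('t')(F) = 2 (Function('t')(F) = Add(2, Mul(-1, Mul(F, 0))) = Add(2, Mul(-1, 0)) = Add(2, 0) = 2)
Function('z')(y) = Mul(-1, y)
B = 18
Mul(Mul(B, Function('z')(Function('t')(1))), -24) = Mul(Mul(18, Mul(-1, 2)), -24) = Mul(Mul(18, -2), -24) = Mul(-36, -24) = 864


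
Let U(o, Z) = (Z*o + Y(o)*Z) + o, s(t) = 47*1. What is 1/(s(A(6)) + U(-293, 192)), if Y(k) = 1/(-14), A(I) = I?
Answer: -7/395610 ≈ -1.7694e-5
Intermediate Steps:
Y(k) = -1/14
s(t) = 47
U(o, Z) = o - Z/14 + Z*o (U(o, Z) = (Z*o - Z/14) + o = (-Z/14 + Z*o) + o = o - Z/14 + Z*o)
1/(s(A(6)) + U(-293, 192)) = 1/(47 + (-293 - 1/14*192 + 192*(-293))) = 1/(47 + (-293 - 96/7 - 56256)) = 1/(47 - 395939/7) = 1/(-395610/7) = -7/395610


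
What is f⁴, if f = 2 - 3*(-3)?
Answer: 14641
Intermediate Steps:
f = 11 (f = 2 + 9 = 11)
f⁴ = 11⁴ = 14641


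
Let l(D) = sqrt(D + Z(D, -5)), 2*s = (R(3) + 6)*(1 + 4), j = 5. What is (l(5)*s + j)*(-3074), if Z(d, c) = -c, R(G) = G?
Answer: -15370 - 69165*sqrt(10) ≈ -2.3409e+5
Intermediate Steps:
s = 45/2 (s = ((3 + 6)*(1 + 4))/2 = (9*5)/2 = (1/2)*45 = 45/2 ≈ 22.500)
l(D) = sqrt(5 + D) (l(D) = sqrt(D - 1*(-5)) = sqrt(D + 5) = sqrt(5 + D))
(l(5)*s + j)*(-3074) = (sqrt(5 + 5)*(45/2) + 5)*(-3074) = (sqrt(10)*(45/2) + 5)*(-3074) = (45*sqrt(10)/2 + 5)*(-3074) = (5 + 45*sqrt(10)/2)*(-3074) = -15370 - 69165*sqrt(10)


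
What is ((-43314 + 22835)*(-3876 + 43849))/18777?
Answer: -818607067/18777 ≈ -43596.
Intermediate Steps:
((-43314 + 22835)*(-3876 + 43849))/18777 = -20479*39973*(1/18777) = -818607067*1/18777 = -818607067/18777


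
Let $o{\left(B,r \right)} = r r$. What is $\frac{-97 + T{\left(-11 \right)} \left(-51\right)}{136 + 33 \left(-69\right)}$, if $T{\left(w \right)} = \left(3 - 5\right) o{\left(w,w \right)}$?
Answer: $- \frac{12245}{2141} \approx -5.7193$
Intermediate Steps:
$o{\left(B,r \right)} = r^{2}$
$T{\left(w \right)} = - 2 w^{2}$ ($T{\left(w \right)} = \left(3 - 5\right) w^{2} = - 2 w^{2}$)
$\frac{-97 + T{\left(-11 \right)} \left(-51\right)}{136 + 33 \left(-69\right)} = \frac{-97 + - 2 \left(-11\right)^{2} \left(-51\right)}{136 + 33 \left(-69\right)} = \frac{-97 + \left(-2\right) 121 \left(-51\right)}{136 - 2277} = \frac{-97 - -12342}{-2141} = \left(-97 + 12342\right) \left(- \frac{1}{2141}\right) = 12245 \left(- \frac{1}{2141}\right) = - \frac{12245}{2141}$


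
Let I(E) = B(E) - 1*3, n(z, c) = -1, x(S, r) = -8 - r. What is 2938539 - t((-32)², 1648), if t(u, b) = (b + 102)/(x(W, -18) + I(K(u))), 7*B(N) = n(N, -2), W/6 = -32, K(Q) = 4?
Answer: 70518811/24 ≈ 2.9383e+6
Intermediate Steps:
W = -192 (W = 6*(-32) = -192)
B(N) = -⅐ (B(N) = (⅐)*(-1) = -⅐)
I(E) = -22/7 (I(E) = -⅐ - 1*3 = -⅐ - 3 = -22/7)
t(u, b) = 119/8 + 7*b/48 (t(u, b) = (b + 102)/((-8 - 1*(-18)) - 22/7) = (102 + b)/((-8 + 18) - 22/7) = (102 + b)/(10 - 22/7) = (102 + b)/(48/7) = (102 + b)*(7/48) = 119/8 + 7*b/48)
2938539 - t((-32)², 1648) = 2938539 - (119/8 + (7/48)*1648) = 2938539 - (119/8 + 721/3) = 2938539 - 1*6125/24 = 2938539 - 6125/24 = 70518811/24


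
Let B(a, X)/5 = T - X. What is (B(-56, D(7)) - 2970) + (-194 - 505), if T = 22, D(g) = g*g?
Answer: -3804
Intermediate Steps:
D(g) = g²
B(a, X) = 110 - 5*X (B(a, X) = 5*(22 - X) = 110 - 5*X)
(B(-56, D(7)) - 2970) + (-194 - 505) = ((110 - 5*7²) - 2970) + (-194 - 505) = ((110 - 5*49) - 2970) - 699 = ((110 - 245) - 2970) - 699 = (-135 - 2970) - 699 = -3105 - 699 = -3804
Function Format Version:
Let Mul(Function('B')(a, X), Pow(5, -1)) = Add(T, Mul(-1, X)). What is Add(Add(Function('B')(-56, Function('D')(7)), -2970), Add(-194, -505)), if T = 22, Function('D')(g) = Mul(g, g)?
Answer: -3804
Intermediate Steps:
Function('D')(g) = Pow(g, 2)
Function('B')(a, X) = Add(110, Mul(-5, X)) (Function('B')(a, X) = Mul(5, Add(22, Mul(-1, X))) = Add(110, Mul(-5, X)))
Add(Add(Function('B')(-56, Function('D')(7)), -2970), Add(-194, -505)) = Add(Add(Add(110, Mul(-5, Pow(7, 2))), -2970), Add(-194, -505)) = Add(Add(Add(110, Mul(-5, 49)), -2970), -699) = Add(Add(Add(110, -245), -2970), -699) = Add(Add(-135, -2970), -699) = Add(-3105, -699) = -3804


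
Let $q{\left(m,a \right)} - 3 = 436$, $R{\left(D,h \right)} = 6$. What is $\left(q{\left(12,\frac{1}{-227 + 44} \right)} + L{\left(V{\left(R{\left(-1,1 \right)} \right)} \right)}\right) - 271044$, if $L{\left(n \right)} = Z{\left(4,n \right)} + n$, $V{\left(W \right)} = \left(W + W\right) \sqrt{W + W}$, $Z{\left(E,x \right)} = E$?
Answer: $-270601 + 24 \sqrt{3} \approx -2.7056 \cdot 10^{5}$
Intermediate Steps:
$q{\left(m,a \right)} = 439$ ($q{\left(m,a \right)} = 3 + 436 = 439$)
$V{\left(W \right)} = 2 \sqrt{2} W^{\frac{3}{2}}$ ($V{\left(W \right)} = 2 W \sqrt{2 W} = 2 W \sqrt{2} \sqrt{W} = 2 \sqrt{2} W^{\frac{3}{2}}$)
$L{\left(n \right)} = 4 + n$
$\left(q{\left(12,\frac{1}{-227 + 44} \right)} + L{\left(V{\left(R{\left(-1,1 \right)} \right)} \right)}\right) - 271044 = \left(439 + \left(4 + 2 \sqrt{2} \cdot 6^{\frac{3}{2}}\right)\right) - 271044 = \left(439 + \left(4 + 2 \sqrt{2} \cdot 6 \sqrt{6}\right)\right) - 271044 = \left(439 + \left(4 + 24 \sqrt{3}\right)\right) - 271044 = \left(443 + 24 \sqrt{3}\right) - 271044 = -270601 + 24 \sqrt{3}$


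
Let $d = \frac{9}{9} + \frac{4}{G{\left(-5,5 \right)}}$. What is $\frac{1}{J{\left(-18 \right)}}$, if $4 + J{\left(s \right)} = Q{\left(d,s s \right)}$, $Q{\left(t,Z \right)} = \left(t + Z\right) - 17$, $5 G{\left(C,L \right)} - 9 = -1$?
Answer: $\frac{2}{613} \approx 0.0032626$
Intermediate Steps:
$G{\left(C,L \right)} = \frac{8}{5}$ ($G{\left(C,L \right)} = \frac{9}{5} + \frac{1}{5} \left(-1\right) = \frac{9}{5} - \frac{1}{5} = \frac{8}{5}$)
$d = \frac{7}{2}$ ($d = \frac{9}{9} + \frac{4}{\frac{8}{5}} = 9 \cdot \frac{1}{9} + 4 \cdot \frac{5}{8} = 1 + \frac{5}{2} = \frac{7}{2} \approx 3.5$)
$Q{\left(t,Z \right)} = -17 + Z + t$ ($Q{\left(t,Z \right)} = \left(Z + t\right) - 17 = -17 + Z + t$)
$J{\left(s \right)} = - \frac{35}{2} + s^{2}$ ($J{\left(s \right)} = -4 + \left(-17 + s s + \frac{7}{2}\right) = -4 + \left(-17 + s^{2} + \frac{7}{2}\right) = -4 + \left(- \frac{27}{2} + s^{2}\right) = - \frac{35}{2} + s^{2}$)
$\frac{1}{J{\left(-18 \right)}} = \frac{1}{- \frac{35}{2} + \left(-18\right)^{2}} = \frac{1}{- \frac{35}{2} + 324} = \frac{1}{\frac{613}{2}} = \frac{2}{613}$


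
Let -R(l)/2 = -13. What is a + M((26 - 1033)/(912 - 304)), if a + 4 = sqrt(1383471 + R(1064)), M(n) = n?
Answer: -181/32 + sqrt(1383497) ≈ 1170.6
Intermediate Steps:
R(l) = 26 (R(l) = -2*(-13) = 26)
a = -4 + sqrt(1383497) (a = -4 + sqrt(1383471 + 26) = -4 + sqrt(1383497) ≈ 1172.2)
a + M((26 - 1033)/(912 - 304)) = (-4 + sqrt(1383497)) + (26 - 1033)/(912 - 304) = (-4 + sqrt(1383497)) - 1007/608 = (-4 + sqrt(1383497)) - 1007*1/608 = (-4 + sqrt(1383497)) - 53/32 = -181/32 + sqrt(1383497)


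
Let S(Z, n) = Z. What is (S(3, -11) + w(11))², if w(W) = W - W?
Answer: 9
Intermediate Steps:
w(W) = 0
(S(3, -11) + w(11))² = (3 + 0)² = 3² = 9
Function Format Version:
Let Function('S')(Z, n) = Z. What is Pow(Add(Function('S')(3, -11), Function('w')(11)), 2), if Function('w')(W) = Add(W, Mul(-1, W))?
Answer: 9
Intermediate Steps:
Function('w')(W) = 0
Pow(Add(Function('S')(3, -11), Function('w')(11)), 2) = Pow(Add(3, 0), 2) = Pow(3, 2) = 9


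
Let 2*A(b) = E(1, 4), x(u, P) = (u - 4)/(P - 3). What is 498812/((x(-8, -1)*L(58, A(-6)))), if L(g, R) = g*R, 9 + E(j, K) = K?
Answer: -498812/435 ≈ -1146.7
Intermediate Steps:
E(j, K) = -9 + K
x(u, P) = (-4 + u)/(-3 + P)
A(b) = -5/2 (A(b) = (-9 + 4)/2 = (½)*(-5) = -5/2)
L(g, R) = R*g
498812/((x(-8, -1)*L(58, A(-6)))) = 498812/((((-4 - 8)/(-3 - 1))*(-5/2*58))) = 498812/(((-12/(-4))*(-145))) = 498812/((-¼*(-12)*(-145))) = 498812/((3*(-145))) = 498812/(-435) = 498812*(-1/435) = -498812/435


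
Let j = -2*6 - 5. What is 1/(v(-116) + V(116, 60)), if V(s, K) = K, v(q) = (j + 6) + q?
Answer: -1/67 ≈ -0.014925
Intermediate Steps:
j = -17 (j = -12 - 5 = -17)
v(q) = -11 + q (v(q) = (-17 + 6) + q = -11 + q)
1/(v(-116) + V(116, 60)) = 1/((-11 - 116) + 60) = 1/(-127 + 60) = 1/(-67) = -1/67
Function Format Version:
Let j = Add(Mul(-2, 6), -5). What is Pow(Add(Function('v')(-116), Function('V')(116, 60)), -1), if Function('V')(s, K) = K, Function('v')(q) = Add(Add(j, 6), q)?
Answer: Rational(-1, 67) ≈ -0.014925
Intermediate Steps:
j = -17 (j = Add(-12, -5) = -17)
Function('v')(q) = Add(-11, q) (Function('v')(q) = Add(Add(-17, 6), q) = Add(-11, q))
Pow(Add(Function('v')(-116), Function('V')(116, 60)), -1) = Pow(Add(Add(-11, -116), 60), -1) = Pow(Add(-127, 60), -1) = Pow(-67, -1) = Rational(-1, 67)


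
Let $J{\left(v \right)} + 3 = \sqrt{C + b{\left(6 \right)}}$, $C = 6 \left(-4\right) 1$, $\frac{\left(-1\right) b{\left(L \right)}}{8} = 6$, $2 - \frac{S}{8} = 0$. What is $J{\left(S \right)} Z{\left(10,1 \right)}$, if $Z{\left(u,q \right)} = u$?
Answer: $-30 + 60 i \sqrt{2} \approx -30.0 + 84.853 i$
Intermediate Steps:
$S = 16$ ($S = 16 - 0 = 16 + 0 = 16$)
$b{\left(L \right)} = -48$ ($b{\left(L \right)} = \left(-8\right) 6 = -48$)
$C = -24$ ($C = \left(-24\right) 1 = -24$)
$J{\left(v \right)} = -3 + 6 i \sqrt{2}$ ($J{\left(v \right)} = -3 + \sqrt{-24 - 48} = -3 + \sqrt{-72} = -3 + 6 i \sqrt{2}$)
$J{\left(S \right)} Z{\left(10,1 \right)} = \left(-3 + 6 i \sqrt{2}\right) 10 = -30 + 60 i \sqrt{2}$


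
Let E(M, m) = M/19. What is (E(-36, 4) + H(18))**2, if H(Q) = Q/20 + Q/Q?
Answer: 1/36100 ≈ 2.7701e-5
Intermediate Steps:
E(M, m) = M/19 (E(M, m) = M*(1/19) = M/19)
H(Q) = 1 + Q/20 (H(Q) = Q*(1/20) + 1 = Q/20 + 1 = 1 + Q/20)
(E(-36, 4) + H(18))**2 = ((1/19)*(-36) + (1 + (1/20)*18))**2 = (-36/19 + (1 + 9/10))**2 = (-36/19 + 19/10)**2 = (1/190)**2 = 1/36100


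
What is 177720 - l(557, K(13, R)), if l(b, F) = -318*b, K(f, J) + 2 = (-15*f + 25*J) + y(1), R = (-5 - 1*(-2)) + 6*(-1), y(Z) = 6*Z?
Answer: 354846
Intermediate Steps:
R = -9 (R = (-5 + 2) - 6 = -3 - 6 = -9)
K(f, J) = 4 - 15*f + 25*J (K(f, J) = -2 + ((-15*f + 25*J) + 6*1) = -2 + ((-15*f + 25*J) + 6) = -2 + (6 - 15*f + 25*J) = 4 - 15*f + 25*J)
177720 - l(557, K(13, R)) = 177720 - (-318)*557 = 177720 - 1*(-177126) = 177720 + 177126 = 354846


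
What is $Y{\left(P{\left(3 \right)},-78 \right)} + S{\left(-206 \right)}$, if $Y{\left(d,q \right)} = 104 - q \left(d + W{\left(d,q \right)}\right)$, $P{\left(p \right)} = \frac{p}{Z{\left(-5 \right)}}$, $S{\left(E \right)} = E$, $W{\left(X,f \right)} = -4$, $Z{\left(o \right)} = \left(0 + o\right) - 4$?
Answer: $-440$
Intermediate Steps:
$Z{\left(o \right)} = -4 + o$ ($Z{\left(o \right)} = o - 4 = -4 + o$)
$P{\left(p \right)} = - \frac{p}{9}$ ($P{\left(p \right)} = \frac{p}{-4 - 5} = \frac{p}{-9} = p \left(- \frac{1}{9}\right) = - \frac{p}{9}$)
$Y{\left(d,q \right)} = 104 - q \left(-4 + d\right)$ ($Y{\left(d,q \right)} = 104 - q \left(d - 4\right) = 104 - q \left(-4 + d\right)$)
$Y{\left(P{\left(3 \right)},-78 \right)} + S{\left(-206 \right)} = \left(104 + 4 \left(-78\right) - \left(- \frac{1}{9}\right) 3 \left(-78\right)\right) - 206 = \left(104 - 312 - \left(- \frac{1}{3}\right) \left(-78\right)\right) - 206 = \left(104 - 312 - 26\right) - 206 = -234 - 206 = -440$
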